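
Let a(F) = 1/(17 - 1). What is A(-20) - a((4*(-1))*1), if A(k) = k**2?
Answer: 6399/16 ≈ 399.94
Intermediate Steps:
a(F) = 1/16
A(-20) - a((4*(-1))*1) = (-20)**2 - 1*1/16 = 400 - 1/16 = 6399/16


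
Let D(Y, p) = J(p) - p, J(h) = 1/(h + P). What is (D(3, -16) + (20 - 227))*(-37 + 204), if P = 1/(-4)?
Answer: -2073973/65 ≈ -31907.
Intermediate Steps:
P = -¼ ≈ -0.25000
J(h) = 1/(-¼ + h) (J(h) = 1/(h - ¼) = 1/(-¼ + h))
D(Y, p) = -p + 4/(-1 + 4*p) (D(Y, p) = 4/(-1 + 4*p) - p = -p + 4/(-1 + 4*p))
(D(3, -16) + (20 - 227))*(-37 + 204) = ((1/(-¼ - 16) - 1*(-16)) + (20 - 227))*(-37 + 204) = ((1/(-65/4) + 16) - 207)*167 = ((-4/65 + 16) - 207)*167 = (1036/65 - 207)*167 = -12419/65*167 = -2073973/65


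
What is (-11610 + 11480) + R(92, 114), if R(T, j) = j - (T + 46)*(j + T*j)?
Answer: -1463092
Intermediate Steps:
R(T, j) = j - (46 + T)*(j + T*j)
(-11610 + 11480) + R(92, 114) = (-11610 + 11480) - 1*114*(45 + 92**2 + 47*92) = -130 - 1*114*(45 + 8464 + 4324) = -130 - 1*114*12833 = -130 - 1462962 = -1463092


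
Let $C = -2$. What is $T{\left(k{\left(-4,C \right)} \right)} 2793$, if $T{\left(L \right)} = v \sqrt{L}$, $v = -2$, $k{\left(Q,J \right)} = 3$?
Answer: $- 5586 \sqrt{3} \approx -9675.2$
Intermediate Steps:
$T{\left(L \right)} = - 2 \sqrt{L}$
$T{\left(k{\left(-4,C \right)} \right)} 2793 = - 2 \sqrt{3} \cdot 2793 = - 5586 \sqrt{3}$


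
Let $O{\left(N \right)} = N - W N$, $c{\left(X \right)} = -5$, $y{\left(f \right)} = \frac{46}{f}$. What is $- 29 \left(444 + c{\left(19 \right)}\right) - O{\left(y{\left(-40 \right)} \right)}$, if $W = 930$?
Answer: $- \frac{275987}{20} \approx -13799.0$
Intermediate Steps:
$O{\left(N \right)} = - 929 N$ ($O{\left(N \right)} = N - 930 N = - 929 N$)
$- 29 \left(444 + c{\left(19 \right)}\right) - O{\left(y{\left(-40 \right)} \right)} = - 29 \left(444 - 5\right) - - 929 \frac{46}{-40} = \left(-29\right) 439 - - 929 \cdot 46 \left(- \frac{1}{40}\right) = -12731 - \left(-929\right) \left(- \frac{23}{20}\right) = -12731 - \frac{21367}{20} = - \frac{275987}{20}$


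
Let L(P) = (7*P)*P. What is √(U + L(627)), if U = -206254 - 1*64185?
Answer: 2*√620366 ≈ 1575.3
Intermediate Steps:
U = -270439 (U = -206254 - 64185 = -270439)
L(P) = 7*P²
√(U + L(627)) = √(-270439 + 7*627²) = √(-270439 + 7*393129) = √(-270439 + 2751903) = √2481464 = 2*√620366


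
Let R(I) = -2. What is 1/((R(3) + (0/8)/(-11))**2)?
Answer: 1/4 ≈ 0.25000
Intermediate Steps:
1/((R(3) + (0/8)/(-11))**2) = 1/((-2 + (0/8)/(-11))**2) = 1/((-2 + (0*(1/8))*(-1/11))**2) = 1/((-2 + 0*(-1/11))**2) = 1/((-2 + 0)**2) = 1/((-2)**2) = 1/4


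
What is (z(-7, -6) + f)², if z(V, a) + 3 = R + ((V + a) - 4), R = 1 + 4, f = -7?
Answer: 484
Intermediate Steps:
R = 5
z(V, a) = -2 + V + a (z(V, a) = -3 + (5 + ((V + a) - 4)) = -3 + (5 + (-4 + V + a)) = -3 + (1 + V + a) = -2 + V + a)
(z(-7, -6) + f)² = ((-2 - 7 - 6) - 7)² = (-15 - 7)² = (-22)² = 484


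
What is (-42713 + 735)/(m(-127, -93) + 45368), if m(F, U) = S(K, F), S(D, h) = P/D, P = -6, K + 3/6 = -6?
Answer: -272857/294898 ≈ -0.92526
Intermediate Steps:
K = -13/2 (K = -½ - 6 = -13/2 ≈ -6.5000)
S(D, h) = -6/D
m(F, U) = 12/13 (m(F, U) = -6/(-13/2) = -6*(-2/13) = 12/13)
(-42713 + 735)/(m(-127, -93) + 45368) = (-42713 + 735)/(12/13 + 45368) = -41978/589796/13 = -41978*13/589796 = -272857/294898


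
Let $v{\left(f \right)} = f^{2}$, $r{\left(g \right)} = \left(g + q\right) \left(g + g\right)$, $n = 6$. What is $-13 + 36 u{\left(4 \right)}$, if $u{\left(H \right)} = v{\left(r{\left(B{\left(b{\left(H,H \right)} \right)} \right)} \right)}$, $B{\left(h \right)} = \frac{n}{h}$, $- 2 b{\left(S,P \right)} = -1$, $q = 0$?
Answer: $2985971$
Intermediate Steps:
$b{\left(S,P \right)} = \frac{1}{2}$ ($b{\left(S,P \right)} = \left(- \frac{1}{2}\right) \left(-1\right) = \frac{1}{2}$)
$B{\left(h \right)} = \frac{6}{h}$
$r{\left(g \right)} = 2 g^{2}$ ($r{\left(g \right)} = \left(g + 0\right) \left(g + g\right) = g 2 g = 2 g^{2}$)
$u{\left(H \right)} = 82944$ ($u{\left(H \right)} = \left(2 \left(6 \frac{1}{\frac{1}{2}}\right)^{2}\right)^{2} = \left(2 \left(6 \cdot 2\right)^{2}\right)^{2} = \left(2 \cdot 12^{2}\right)^{2} = \left(2 \cdot 144\right)^{2} = 288^{2} = 82944$)
$-13 + 36 u{\left(4 \right)} = -13 + 36 \cdot 82944 = -13 + 2985984 = 2985971$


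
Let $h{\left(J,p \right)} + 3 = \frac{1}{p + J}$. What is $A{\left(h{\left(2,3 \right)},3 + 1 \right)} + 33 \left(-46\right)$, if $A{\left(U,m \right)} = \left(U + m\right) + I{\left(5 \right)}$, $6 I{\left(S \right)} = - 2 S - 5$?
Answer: $- \frac{15193}{10} \approx -1519.3$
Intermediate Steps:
$I{\left(S \right)} = - \frac{5}{6} - \frac{S}{3}$ ($I{\left(S \right)} = \frac{- 2 S - 5}{6} = \frac{-5 - 2 S}{6} = - \frac{5}{6} - \frac{S}{3}$)
$h{\left(J,p \right)} = -3 + \frac{1}{J + p}$ ($h{\left(J,p \right)} = -3 + \frac{1}{p + J} = -3 + \frac{1}{J + p}$)
$A{\left(U,m \right)} = - \frac{5}{2} + U + m$ ($A{\left(U,m \right)} = \left(U + m\right) - \frac{5}{2} = - \frac{5}{2} + U + m$)
$A{\left(h{\left(2,3 \right)},3 + 1 \right)} + 33 \left(-46\right) = \left(- \frac{5}{2} + \frac{1 - 6 - 9}{2 + 3} + \left(3 + 1\right)\right) + 33 \left(-46\right) = \left(- \frac{5}{2} + \frac{1 - 6 - 9}{5} + 4\right) - 1518 = \left(- \frac{5}{2} + \frac{1}{5} \left(-14\right) + 4\right) - 1518 = \left(- \frac{5}{2} - \frac{14}{5} + 4\right) - 1518 = - \frac{13}{10} - 1518 = - \frac{15193}{10}$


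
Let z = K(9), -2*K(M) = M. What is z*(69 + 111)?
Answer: -810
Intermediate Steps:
K(M) = -M/2
z = -9/2 (z = -1/2*9 = -9/2 ≈ -4.5000)
z*(69 + 111) = -9*(69 + 111)/2 = -9/2*180 = -810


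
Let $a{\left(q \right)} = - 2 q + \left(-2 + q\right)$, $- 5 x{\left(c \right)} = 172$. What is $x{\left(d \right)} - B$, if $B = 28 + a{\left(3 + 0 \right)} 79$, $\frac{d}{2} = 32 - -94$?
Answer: $\frac{1663}{5} \approx 332.6$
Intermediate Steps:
$d = 252$ ($d = 2 \left(32 - -94\right) = 2 \left(32 + 94\right) = 2 \cdot 126 = 252$)
$x{\left(c \right)} = - \frac{172}{5}$ ($x{\left(c \right)} = \left(- \frac{1}{5}\right) 172 = - \frac{172}{5}$)
$a{\left(q \right)} = -2 - q$
$B = -367$ ($B = 28 + \left(-2 - \left(3 + 0\right)\right) 79 = 28 + \left(-2 - 3\right) 79 = 28 - 395 = -367$)
$x{\left(d \right)} - B = - \frac{172}{5} - -367 = - \frac{172}{5} + 367 = \frac{1663}{5}$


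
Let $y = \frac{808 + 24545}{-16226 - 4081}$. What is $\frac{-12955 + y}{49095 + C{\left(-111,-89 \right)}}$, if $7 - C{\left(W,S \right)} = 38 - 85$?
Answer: $- \frac{87700846}{332689581} \approx -0.26361$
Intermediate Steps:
$C{\left(W,S \right)} = 54$ ($C{\left(W,S \right)} = 7 - \left(38 - 85\right) = 7 - -47 = 7 + 47 = 54$)
$y = - \frac{8451}{6769}$ ($y = \frac{25353}{-20307} = 25353 \left(- \frac{1}{20307}\right) = - \frac{8451}{6769} \approx -1.2485$)
$\frac{-12955 + y}{49095 + C{\left(-111,-89 \right)}} = \frac{-12955 - \frac{8451}{6769}}{49095 + 54} = - \frac{87700846}{6769 \cdot 49149} = \left(- \frac{87700846}{6769}\right) \frac{1}{49149} = - \frac{87700846}{332689581}$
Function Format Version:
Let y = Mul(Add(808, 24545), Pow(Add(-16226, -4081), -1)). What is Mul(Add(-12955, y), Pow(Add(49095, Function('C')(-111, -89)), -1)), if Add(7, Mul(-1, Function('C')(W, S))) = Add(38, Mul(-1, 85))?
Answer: Rational(-87700846, 332689581) ≈ -0.26361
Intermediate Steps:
Function('C')(W, S) = 54 (Function('C')(W, S) = Add(7, Mul(-1, Add(38, Mul(-1, 85)))) = Add(7, Mul(-1, Add(38, -85))) = Add(7, Mul(-1, -47)) = Add(7, 47) = 54)
y = Rational(-8451, 6769) (y = Mul(25353, Pow(-20307, -1)) = Mul(25353, Rational(-1, 20307)) = Rational(-8451, 6769) ≈ -1.2485)
Mul(Add(-12955, y), Pow(Add(49095, Function('C')(-111, -89)), -1)) = Mul(Add(-12955, Rational(-8451, 6769)), Pow(Add(49095, 54), -1)) = Mul(Rational(-87700846, 6769), Pow(49149, -1)) = Mul(Rational(-87700846, 6769), Rational(1, 49149)) = Rational(-87700846, 332689581)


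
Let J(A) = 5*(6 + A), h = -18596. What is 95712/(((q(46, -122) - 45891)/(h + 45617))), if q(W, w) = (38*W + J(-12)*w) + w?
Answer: -862077984/13535 ≈ -63693.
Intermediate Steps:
J(A) = 30 + 5*A
q(W, w) = -29*w + 38*W (q(W, w) = (38*W + (30 + 5*(-12))*w) + w = (38*W + (30 - 60)*w) + w = (38*W - 30*w) + w = (-30*w + 38*W) + w = -29*w + 38*W)
95712/(((q(46, -122) - 45891)/(h + 45617))) = 95712/((((-29*(-122) + 38*46) - 45891)/(-18596 + 45617))) = 95712/((((3538 + 1748) - 45891)/27021)) = 95712/(((5286 - 45891)*(1/27021))) = 95712/((-40605*1/27021)) = 95712/(-13535/9007) = 95712*(-9007/13535) = -862077984/13535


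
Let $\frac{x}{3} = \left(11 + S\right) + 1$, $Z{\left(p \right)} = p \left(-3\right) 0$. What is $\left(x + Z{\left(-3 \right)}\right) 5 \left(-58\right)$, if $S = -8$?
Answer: $-3480$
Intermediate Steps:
$Z{\left(p \right)} = 0$ ($Z{\left(p \right)} = - 3 p 0 = 0$)
$x = 12$ ($x = 3 \left(\left(11 - 8\right) + 1\right) = 3 \left(3 + 1\right) = 3 \cdot 4 = 12$)
$\left(x + Z{\left(-3 \right)}\right) 5 \left(-58\right) = \left(12 + 0\right) 5 \left(-58\right) = 12 \left(-290\right) = -3480$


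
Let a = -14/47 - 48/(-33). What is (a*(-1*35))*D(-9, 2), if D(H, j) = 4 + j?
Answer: -125580/517 ≈ -242.90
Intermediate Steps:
a = 598/517 (a = -14*1/47 - 48*(-1/33) = -14/47 + 16/11 = 598/517 ≈ 1.1567)
(a*(-1*35))*D(-9, 2) = (598*(-1*35)/517)*(4 + 2) = ((598/517)*(-35))*6 = -20930/517*6 = -125580/517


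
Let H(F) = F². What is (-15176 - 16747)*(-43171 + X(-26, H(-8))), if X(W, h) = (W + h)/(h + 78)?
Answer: 97847889606/71 ≈ 1.3781e+9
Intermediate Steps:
X(W, h) = (W + h)/(78 + h)
(-15176 - 16747)*(-43171 + X(-26, H(-8))) = (-15176 - 16747)*(-43171 + (-26 + (-8)²)/(78 + (-8)²)) = -31923*(-43171 + (-26 + 64)/(78 + 64)) = -31923*(-43171 + 38/142) = -31923*(-43171 + (1/142)*38) = -31923*(-43171 + 19/71) = -31923*(-3065122/71) = 97847889606/71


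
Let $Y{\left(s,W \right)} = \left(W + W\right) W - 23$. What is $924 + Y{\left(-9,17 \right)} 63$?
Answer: $35889$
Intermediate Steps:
$Y{\left(s,W \right)} = -23 + 2 W^{2}$ ($Y{\left(s,W \right)} = 2 W W - 23 = 2 W^{2} - 23 = -23 + 2 W^{2}$)
$924 + Y{\left(-9,17 \right)} 63 = 924 + \left(-23 + 2 \cdot 17^{2}\right) 63 = 924 + \left(-23 + 2 \cdot 289\right) 63 = 924 + \left(-23 + 578\right) 63 = 924 + 555 \cdot 63 = 924 + 34965 = 35889$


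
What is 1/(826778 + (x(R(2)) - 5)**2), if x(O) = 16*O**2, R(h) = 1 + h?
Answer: 1/846099 ≈ 1.1819e-6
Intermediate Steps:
1/(826778 + (x(R(2)) - 5)**2) = 1/(826778 + (16*(1 + 2)**2 - 5)**2) = 1/(826778 + (16*3**2 - 5)**2) = 1/(826778 + (16*9 - 5)**2) = 1/(826778 + (144 - 5)**2) = 1/(826778 + 139**2) = 1/(826778 + 19321) = 1/846099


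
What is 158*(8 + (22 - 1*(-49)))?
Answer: 12482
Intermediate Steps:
158*(8 + (22 - 1*(-49))) = 158*(8 + (22 + 49)) = 158*(8 + 71) = 158*79 = 12482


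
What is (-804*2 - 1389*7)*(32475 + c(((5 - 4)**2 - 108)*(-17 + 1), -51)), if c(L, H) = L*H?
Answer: 621358047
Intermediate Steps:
c(L, H) = H*L
(-804*2 - 1389*7)*(32475 + c(((5 - 4)**2 - 108)*(-17 + 1), -51)) = (-804*2 - 1389*7)*(32475 - 51*((5 - 4)**2 - 108)*(-17 + 1)) = (-1608 - 9723)*(32475 - 51*(1**2 - 108)*(-16)) = -11331*(32475 - 51*(1 - 108)*(-16)) = -11331*(32475 - (-5457)*(-16)) = -11331*(32475 - 51*1712) = -11331*(32475 - 87312) = -11331*(-54837) = 621358047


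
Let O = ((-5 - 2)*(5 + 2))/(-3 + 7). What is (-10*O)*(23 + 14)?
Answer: 9065/2 ≈ 4532.5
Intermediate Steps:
O = -49/4 (O = (-7*7)/4 = (1/4)*(-49) = -49/4 ≈ -12.250)
(-10*O)*(23 + 14) = (-10*(-49/4))*(23 + 14) = (245/2)*37 = 9065/2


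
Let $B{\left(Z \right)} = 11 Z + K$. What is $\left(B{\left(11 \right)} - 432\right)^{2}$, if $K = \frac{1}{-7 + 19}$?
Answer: $\frac{13920361}{144} \approx 96669.0$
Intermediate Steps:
$K = \frac{1}{12} \approx 0.083333$
$B{\left(Z \right)} = \frac{1}{12} + 11 Z$ ($B{\left(Z \right)} = 11 Z + \frac{1}{12} = \frac{1}{12} + 11 Z$)
$\left(B{\left(11 \right)} - 432\right)^{2} = \left(\left(\frac{1}{12} + 11 \cdot 11\right) - 432\right)^{2} = \left(\left(\frac{1}{12} + 121\right) - 432\right)^{2} = \left(\frac{1453}{12} - 432\right)^{2} = \left(- \frac{3731}{12}\right)^{2} = \frac{13920361}{144}$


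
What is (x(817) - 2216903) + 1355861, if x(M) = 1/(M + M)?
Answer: -1406942627/1634 ≈ -8.6104e+5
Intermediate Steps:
x(M) = 1/(2*M)
(x(817) - 2216903) + 1355861 = ((1/2)/817 - 2216903) + 1355861 = ((1/2)*(1/817) - 2216903) + 1355861 = (1/1634 - 2216903) + 1355861 = -3622419501/1634 + 1355861 = -1406942627/1634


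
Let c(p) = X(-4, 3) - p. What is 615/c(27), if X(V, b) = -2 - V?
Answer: -123/5 ≈ -24.600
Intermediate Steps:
c(p) = 2 - p (c(p) = (-2 - 1*(-4)) - p = (-2 + 4) - p = 2 - p)
615/c(27) = 615/(2 - 1*27) = 615/(2 - 27) = 615/(-25) = 615*(-1/25) = -123/5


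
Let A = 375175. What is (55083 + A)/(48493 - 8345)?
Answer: 215129/20074 ≈ 10.717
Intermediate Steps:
(55083 + A)/(48493 - 8345) = (55083 + 375175)/(48493 - 8345) = 430258/40148 = 430258*(1/40148) = 215129/20074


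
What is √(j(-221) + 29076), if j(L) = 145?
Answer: √29221 ≈ 170.94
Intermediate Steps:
√(j(-221) + 29076) = √(145 + 29076) = √29221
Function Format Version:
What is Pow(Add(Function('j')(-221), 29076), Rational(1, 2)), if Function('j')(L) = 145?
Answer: Pow(29221, Rational(1, 2)) ≈ 170.94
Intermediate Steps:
Pow(Add(Function('j')(-221), 29076), Rational(1, 2)) = Pow(Add(145, 29076), Rational(1, 2)) = Pow(29221, Rational(1, 2))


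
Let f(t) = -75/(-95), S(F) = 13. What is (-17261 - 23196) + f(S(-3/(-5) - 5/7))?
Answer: -768668/19 ≈ -40456.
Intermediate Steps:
f(t) = 15/19 (f(t) = -75*(-1/95) = 15/19)
(-17261 - 23196) + f(S(-3/(-5) - 5/7)) = (-17261 - 23196) + 15/19 = -40457 + 15/19 = -768668/19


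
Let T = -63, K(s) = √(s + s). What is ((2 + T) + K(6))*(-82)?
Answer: 5002 - 164*√3 ≈ 4717.9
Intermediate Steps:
K(s) = √2*√s (K(s) = √(2*s) = √2*√s)
((2 + T) + K(6))*(-82) = ((2 - 63) + √2*√6)*(-82) = (-61 + 2*√3)*(-82) = 5002 - 164*√3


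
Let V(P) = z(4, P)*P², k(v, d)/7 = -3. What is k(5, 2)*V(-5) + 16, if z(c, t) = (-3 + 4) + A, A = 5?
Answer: -3134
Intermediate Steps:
z(c, t) = 6 (z(c, t) = (-3 + 4) + 5 = 1 + 5 = 6)
k(v, d) = -21 (k(v, d) = 7*(-3) = -21)
V(P) = 6*P²
k(5, 2)*V(-5) + 16 = -126*(-5)² + 16 = -126*25 + 16 = -21*150 + 16 = -3150 + 16 = -3134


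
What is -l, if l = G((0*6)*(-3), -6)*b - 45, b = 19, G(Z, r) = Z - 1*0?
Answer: 45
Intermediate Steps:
G(Z, r) = Z (G(Z, r) = Z + 0 = Z)
l = -45 (l = ((0*6)*(-3))*19 - 45 = (0*(-3))*19 - 45 = 0*19 - 45 = 0 - 45 = -45)
-l = -1*(-45) = 45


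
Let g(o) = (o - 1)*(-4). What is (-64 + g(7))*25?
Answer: -2200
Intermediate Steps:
g(o) = 4 - 4*o (g(o) = (-1 + o)*(-4) = 4 - 4*o)
(-64 + g(7))*25 = (-64 + (4 - 4*7))*25 = (-64 + (4 - 28))*25 = (-64 - 24)*25 = -88*25 = -2200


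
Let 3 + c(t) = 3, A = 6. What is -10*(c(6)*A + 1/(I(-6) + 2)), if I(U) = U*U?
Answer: -5/19 ≈ -0.26316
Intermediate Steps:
I(U) = U²
c(t) = 0 (c(t) = -3 + 3 = 0)
-10*(c(6)*A + 1/(I(-6) + 2)) = -10*(0*6 + 1/((-6)² + 2)) = -10*(0 + 1/(36 + 2)) = -10*(0 + 1/38) = -10*1/38 = -5/19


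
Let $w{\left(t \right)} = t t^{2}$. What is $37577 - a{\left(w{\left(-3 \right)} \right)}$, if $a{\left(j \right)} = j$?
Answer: $37604$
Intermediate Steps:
$w{\left(t \right)} = t^{3}$
$37577 - a{\left(w{\left(-3 \right)} \right)} = 37577 - \left(-3\right)^{3} = 37577 - -27 = 37577 + 27 = 37604$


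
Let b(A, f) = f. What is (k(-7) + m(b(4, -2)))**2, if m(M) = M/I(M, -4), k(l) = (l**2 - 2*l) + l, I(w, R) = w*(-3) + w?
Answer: 12321/4 ≈ 3080.3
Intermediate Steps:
I(w, R) = -2*w (I(w, R) = -3*w + w = -2*w)
k(l) = l**2 - l
m(M) = -1/2 (m(M) = M/((-2*M)) = M*(-1/(2*M)) = -1/2)
(k(-7) + m(b(4, -2)))**2 = (-7*(-1 - 7) - 1/2)**2 = (-7*(-8) - 1/2)**2 = (56 - 1/2)**2 = (111/2)**2 = 12321/4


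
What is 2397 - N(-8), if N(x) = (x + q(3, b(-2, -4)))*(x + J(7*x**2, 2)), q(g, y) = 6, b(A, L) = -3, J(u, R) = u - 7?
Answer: 3263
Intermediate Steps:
J(u, R) = -7 + u
N(x) = (6 + x)*(-7 + x + 7*x**2) (N(x) = (x + 6)*(x + (-7 + 7*x**2)) = (6 + x)*(-7 + x + 7*x**2))
2397 - N(-8) = 2397 - (-42 - 1*(-8) + 7*(-8)**3 + 43*(-8)**2) = 2397 - (-42 + 8 + 7*(-512) + 43*64) = 2397 - (-42 + 8 - 3584 + 2752) = 2397 - 1*(-866) = 2397 + 866 = 3263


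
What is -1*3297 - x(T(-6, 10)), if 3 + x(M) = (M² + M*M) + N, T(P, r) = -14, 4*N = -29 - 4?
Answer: -14711/4 ≈ -3677.8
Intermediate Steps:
N = -33/4 (N = (-29 - 4)/4 = (¼)*(-33) = -33/4 ≈ -8.2500)
x(M) = -45/4 + 2*M² (x(M) = -3 + ((M² + M*M) - 33/4) = -3 + ((M² + M²) - 33/4) = -3 + (2*M² - 33/4) = -3 + (-33/4 + 2*M²) = -45/4 + 2*M²)
-1*3297 - x(T(-6, 10)) = -1*3297 - (-45/4 + 2*(-14)²) = -3297 - (-45/4 + 2*196) = -3297 - (-45/4 + 392) = -3297 - 1*1523/4 = -3297 - 1523/4 = -14711/4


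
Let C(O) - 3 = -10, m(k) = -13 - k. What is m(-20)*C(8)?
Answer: -49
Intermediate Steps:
C(O) = -7 (C(O) = 3 - 10 = -7)
m(-20)*C(8) = (-13 - 1*(-20))*(-7) = (-13 + 20)*(-7) = 7*(-7) = -49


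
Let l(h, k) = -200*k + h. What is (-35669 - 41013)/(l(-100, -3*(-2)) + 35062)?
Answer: -38341/16881 ≈ -2.2713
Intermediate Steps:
l(h, k) = h - 200*k
(-35669 - 41013)/(l(-100, -3*(-2)) + 35062) = (-35669 - 41013)/((-100 - (-600)*(-2)) + 35062) = -76682/((-100 - 200*6) + 35062) = -76682/((-100 - 1200) + 35062) = -76682/(-1300 + 35062) = -76682/33762 = -76682*1/33762 = -38341/16881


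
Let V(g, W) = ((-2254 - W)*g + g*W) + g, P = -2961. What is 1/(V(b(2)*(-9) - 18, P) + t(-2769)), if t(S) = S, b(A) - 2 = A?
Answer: 1/118893 ≈ 8.4109e-6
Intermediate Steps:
b(A) = 2 + A
V(g, W) = g + W*g + g*(-2254 - W) (V(g, W) = (g*(-2254 - W) + W*g) + g = (W*g + g*(-2254 - W)) + g = g + W*g + g*(-2254 - W))
1/(V(b(2)*(-9) - 18, P) + t(-2769)) = 1/(-2253*((2 + 2)*(-9) - 18) - 2769) = 1/(-2253*(4*(-9) - 18) - 2769) = 1/(-2253*(-36 - 18) - 2769) = 1/(-2253*(-54) - 2769) = 1/(121662 - 2769) = 1/118893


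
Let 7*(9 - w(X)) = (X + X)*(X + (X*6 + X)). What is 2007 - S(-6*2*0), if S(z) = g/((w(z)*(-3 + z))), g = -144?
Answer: 6005/3 ≈ 2001.7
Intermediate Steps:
w(X) = 9 - 16*X²/7 (w(X) = 9 - (X + X)*(X + (X*6 + X))/7 = 9 - 2*X*(X + (6*X + X))/7 = 9 - 2*X*(X + 7*X)/7 = 9 - 2*X*8*X/7 = 9 - 16*X²/7)
S(z) = -144/((-3 + z)*(9 - 16*z²/7)) (S(z) = -144*1/((-3 + z)*(9 - 16*z²/7)) = -144/((-3 + z)*(9 - 16*z²/7)))
2007 - S(-6*2*0) = 2007 - 1008/((-63 + 16*(-6*2*0)²)*(-3 - 6*2*0)) = 2007 - 1008/((-63 + 16*(-12*0)²)*(-3 - 12*0)) = 2007 - 1008/((-63 + 16*0²)*(-3 + 0)) = 2007 - 1008/((-63 + 16*0)*(-3)) = 2007 - 1008*(-1)/((-63 + 0)*3) = 2007 - 1008*(-1)/((-63)*3) = 2007 - 1008*(-1)*(-1)/(63*3) = 2007 - 1*16/3 = 2007 - 16/3 = 6005/3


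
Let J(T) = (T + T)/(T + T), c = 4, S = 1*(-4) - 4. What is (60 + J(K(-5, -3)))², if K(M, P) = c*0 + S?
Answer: 3721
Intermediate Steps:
S = -8 (S = -4 - 4 = -8)
K(M, P) = -8 (K(M, P) = 4*0 - 8 = 0 - 8 = -8)
J(T) = 1 (J(T) = (2*T)/((2*T)) = (2*T)*(1/(2*T)) = 1)
(60 + J(K(-5, -3)))² = (60 + 1)² = 61² = 3721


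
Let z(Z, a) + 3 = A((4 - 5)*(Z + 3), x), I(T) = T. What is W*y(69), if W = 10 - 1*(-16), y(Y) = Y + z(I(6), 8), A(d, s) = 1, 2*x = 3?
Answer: 1742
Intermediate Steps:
x = 3/2 (x = (½)*3 = 3/2 ≈ 1.5000)
z(Z, a) = -2 (z(Z, a) = -3 + 1 = -2)
y(Y) = -2 + Y (y(Y) = Y - 2 = -2 + Y)
W = 26 (W = 10 + 16 = 26)
W*y(69) = 26*(-2 + 69) = 26*67 = 1742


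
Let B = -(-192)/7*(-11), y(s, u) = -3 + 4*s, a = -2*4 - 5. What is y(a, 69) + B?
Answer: -2497/7 ≈ -356.71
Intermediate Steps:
a = -13 (a = -8 - 5 = -13)
B = -2112/7 (B = -(-192)/7*(-11) = -12*(-16/7)*(-11) = (192/7)*(-11) = -2112/7 ≈ -301.71)
y(a, 69) + B = (-3 + 4*(-13)) - 2112/7 = (-3 - 52) - 2112/7 = -55 - 2112/7 = -2497/7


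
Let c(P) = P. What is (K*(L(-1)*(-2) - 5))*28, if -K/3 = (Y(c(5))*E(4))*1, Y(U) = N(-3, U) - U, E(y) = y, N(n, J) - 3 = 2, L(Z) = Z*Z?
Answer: 0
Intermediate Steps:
L(Z) = Z**2
N(n, J) = 5 (N(n, J) = 3 + 2 = 5)
Y(U) = 5 - U
K = 0 (K = -3*(5 - 1*5)*4 = -3*(5 - 5)*4 = -3*0*4 = -0 = -3*0 = 0)
(K*(L(-1)*(-2) - 5))*28 = (0*((-1)**2*(-2) - 5))*28 = (0*(1*(-2) - 5))*28 = (0*(-2 - 5))*28 = (0*(-7))*28 = 0*28 = 0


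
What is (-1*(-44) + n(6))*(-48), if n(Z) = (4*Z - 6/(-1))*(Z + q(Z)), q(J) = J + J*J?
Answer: -71232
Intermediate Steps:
q(J) = J + J²
n(Z) = (6 + 4*Z)*(Z + Z*(1 + Z)) (n(Z) = (4*Z - 6/(-1))*(Z + Z*(1 + Z)) = (4*Z - 6*(-1))*(Z + Z*(1 + Z)) = (4*Z + 6)*(Z + Z*(1 + Z)) = (6 + 4*Z)*(Z + Z*(1 + Z)))
(-1*(-44) + n(6))*(-48) = (-1*(-44) + 2*6*(6 + 2*6² + 7*6))*(-48) = (44 + 2*6*(6 + 2*36 + 42))*(-48) = (44 + 2*6*(6 + 72 + 42))*(-48) = (44 + 2*6*120)*(-48) = (44 + 1440)*(-48) = 1484*(-48) = -71232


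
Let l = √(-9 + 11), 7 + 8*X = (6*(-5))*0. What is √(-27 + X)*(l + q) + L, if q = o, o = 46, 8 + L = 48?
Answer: 40 + I*√446*(46 + √2)/4 ≈ 40.0 + 250.33*I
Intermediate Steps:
L = 40 (L = -8 + 48 = 40)
X = -7/8 (X = -7/8 + ((6*(-5))*0)/8 = -7/8 + (-30*0)/8 = -7/8 + (⅛)*0 = -7/8 + 0 = -7/8 ≈ -0.87500)
q = 46
l = √2 ≈ 1.4142
√(-27 + X)*(l + q) + L = √(-27 - 7/8)*(√2 + 46) + 40 = √(-223/8)*(46 + √2) + 40 = (I*√446/4)*(46 + √2) + 40 = I*√446*(46 + √2)/4 + 40 = 40 + I*√446*(46 + √2)/4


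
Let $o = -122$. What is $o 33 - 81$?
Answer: $-4107$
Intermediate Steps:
$o 33 - 81 = \left(-122\right) 33 - 81 = -4026 - 81 = -4107$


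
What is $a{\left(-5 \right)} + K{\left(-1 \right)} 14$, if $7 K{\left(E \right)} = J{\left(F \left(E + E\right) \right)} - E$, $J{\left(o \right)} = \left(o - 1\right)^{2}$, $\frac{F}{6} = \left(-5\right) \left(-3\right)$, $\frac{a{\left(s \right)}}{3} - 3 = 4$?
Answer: $65545$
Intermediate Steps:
$a{\left(s \right)} = 21$ ($a{\left(s \right)} = 9 + 3 \cdot 4 = 9 + 12 = 21$)
$F = 90$ ($F = 6 \left(\left(-5\right) \left(-3\right)\right) = 6 \cdot 15 = 90$)
$J{\left(o \right)} = \left(-1 + o\right)^{2}$
$K{\left(E \right)} = - \frac{E}{7} + \frac{\left(-1 + 180 E\right)^{2}}{7}$ ($K{\left(E \right)} = \frac{\left(-1 + 90 \left(E + E\right)\right)^{2} - E}{7} = \frac{\left(-1 + 90 \cdot 2 E\right)^{2} - E}{7} = \frac{\left(-1 + 180 E\right)^{2} - E}{7} = - \frac{E}{7} + \frac{\left(-1 + 180 E\right)^{2}}{7}$)
$a{\left(-5 \right)} + K{\left(-1 \right)} 14 = 21 + \left(\left(- \frac{1}{7}\right) \left(-1\right) + \frac{\left(-1 + 180 \left(-1\right)\right)^{2}}{7}\right) 14 = 21 + \left(\frac{1}{7} + \frac{\left(-1 - 180\right)^{2}}{7}\right) 14 = 21 + \left(\frac{1}{7} + \frac{\left(-181\right)^{2}}{7}\right) 14 = 21 + \left(\frac{1}{7} + \frac{1}{7} \cdot 32761\right) 14 = 21 + \left(\frac{1}{7} + \frac{32761}{7}\right) 14 = 21 + \frac{32762}{7} \cdot 14 = 21 + 65524 = 65545$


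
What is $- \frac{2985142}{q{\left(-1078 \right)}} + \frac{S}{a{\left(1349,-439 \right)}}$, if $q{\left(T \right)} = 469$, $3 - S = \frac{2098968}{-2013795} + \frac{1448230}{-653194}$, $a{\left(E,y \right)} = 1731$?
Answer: $- \frac{23119153614462843608}{3632285903095755} \approx -6364.9$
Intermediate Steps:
$S = \frac{1372278011722}{219233135205}$ ($S = 3 - \left(\frac{2098968}{-2013795} + \frac{1448230}{-653194}\right) = 3 - \left(2098968 \left(- \frac{1}{2013795}\right) + 1448230 \left(- \frac{1}{653194}\right)\right) = 3 - \left(- \frac{699656}{671265} - \frac{724115}{326597}\right) = 3 - - \frac{714578606107}{219233135205} = 3 + \frac{714578606107}{219233135205} = \frac{1372278011722}{219233135205} \approx 6.2594$)
$- \frac{2985142}{q{\left(-1078 \right)}} + \frac{S}{a{\left(1349,-439 \right)}} = - \frac{2985142}{469} + \frac{1372278011722}{219233135205 \cdot 1731} = \left(-2985142\right) \frac{1}{469} + \frac{1372278011722}{219233135205} \cdot \frac{1}{1731} = - \frac{2985142}{469} + \frac{1372278011722}{379492557039855} = - \frac{23119153614462843608}{3632285903095755}$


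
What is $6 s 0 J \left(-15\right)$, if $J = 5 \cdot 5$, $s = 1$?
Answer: $0$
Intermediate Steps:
$J = 25$
$6 s 0 J \left(-15\right) = 6 \cdot 1 \cdot 0 \cdot 25 \left(-15\right) = 6 \cdot 0 \cdot 25 \left(-15\right) = 0 \cdot 25 \left(-15\right) = 0 \left(-15\right) = 0$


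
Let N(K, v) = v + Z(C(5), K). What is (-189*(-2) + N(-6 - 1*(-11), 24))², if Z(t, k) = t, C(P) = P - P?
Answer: 161604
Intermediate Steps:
C(P) = 0
N(K, v) = v (N(K, v) = v + 0 = v)
(-189*(-2) + N(-6 - 1*(-11), 24))² = (-189*(-2) + 24)² = (378 + 24)² = 402² = 161604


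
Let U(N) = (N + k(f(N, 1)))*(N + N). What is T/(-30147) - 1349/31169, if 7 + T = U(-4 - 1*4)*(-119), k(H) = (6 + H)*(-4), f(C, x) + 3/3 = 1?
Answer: 26177672/13234533 ≈ 1.9780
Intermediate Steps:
f(C, x) = 0 (f(C, x) = -1 + 1 = 0)
k(H) = -24 - 4*H
U(N) = 2*N*(-24 + N) (U(N) = (N + (-24 - 4*0))*(N + N) = (N + (-24 + 0))*(2*N) = (N - 24)*(2*N) = (-24 + N)*(2*N) = 2*N*(-24 + N))
T = -60935 (T = -7 + (2*(-4 - 1*4)*(-24 + (-4 - 1*4)))*(-119) = -7 + (2*(-4 - 4)*(-24 + (-4 - 4)))*(-119) = -7 + (2*(-8)*(-24 - 8))*(-119) = -7 + (2*(-8)*(-32))*(-119) = -7 + 512*(-119) = -7 - 60928 = -60935)
T/(-30147) - 1349/31169 = -60935/(-30147) - 1349/31169 = -60935*(-1/30147) - 1349*1/31169 = 60935/30147 - 19/439 = 26177672/13234533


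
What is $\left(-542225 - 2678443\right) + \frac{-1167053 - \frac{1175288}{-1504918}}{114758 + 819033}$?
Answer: $- \frac{2262969244768427775}{702639442069} \approx -3.2207 \cdot 10^{6}$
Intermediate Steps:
$\left(-542225 - 2678443\right) + \frac{-1167053 - \frac{1175288}{-1504918}}{114758 + 819033} = -3220668 + \frac{-1167053 - - \frac{587644}{752459}}{933791} = -3220668 + \left(-1167053 + \frac{587644}{752459}\right) \frac{1}{933791} = -3220668 - \frac{878158945683}{702639442069} = - \frac{2262969244768427775}{702639442069}$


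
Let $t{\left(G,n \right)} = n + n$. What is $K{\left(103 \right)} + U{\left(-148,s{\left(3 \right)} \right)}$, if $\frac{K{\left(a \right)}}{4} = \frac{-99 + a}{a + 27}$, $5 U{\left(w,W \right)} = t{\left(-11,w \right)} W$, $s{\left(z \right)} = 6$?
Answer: $- \frac{4616}{13} \approx -355.08$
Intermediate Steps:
$t{\left(G,n \right)} = 2 n$
$U{\left(w,W \right)} = \frac{2 W w}{5}$ ($U{\left(w,W \right)} = \frac{2 w W}{5} = \frac{2 W w}{5}$)
$K{\left(a \right)} = \frac{4 \left(-99 + a\right)}{27 + a}$ ($K{\left(a \right)} = 4 \frac{-99 + a}{a + 27} = 4 \frac{-99 + a}{27 + a} = \frac{4 \left(-99 + a\right)}{27 + a}$)
$K{\left(103 \right)} + U{\left(-148,s{\left(3 \right)} \right)} = \frac{4 \left(-99 + 103\right)}{27 + 103} + \frac{2}{5} \cdot 6 \left(-148\right) = 4 \cdot \frac{1}{130} \cdot 4 - \frac{1776}{5} = \frac{8}{65} - \frac{1776}{5} = - \frac{4616}{13}$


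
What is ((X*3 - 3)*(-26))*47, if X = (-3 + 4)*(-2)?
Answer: 10998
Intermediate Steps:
X = -2 (X = 1*(-2) = -2)
((X*3 - 3)*(-26))*47 = ((-2*3 - 3)*(-26))*47 = ((-6 - 3)*(-26))*47 = -9*(-26)*47 = 234*47 = 10998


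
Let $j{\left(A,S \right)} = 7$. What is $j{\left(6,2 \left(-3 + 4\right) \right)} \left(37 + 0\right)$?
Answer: $259$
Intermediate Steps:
$j{\left(6,2 \left(-3 + 4\right) \right)} \left(37 + 0\right) = 7 \left(37 + 0\right) = 7 \cdot 37 = 259$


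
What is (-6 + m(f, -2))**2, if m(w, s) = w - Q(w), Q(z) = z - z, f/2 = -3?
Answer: 144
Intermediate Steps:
f = -6 (f = 2*(-3) = -6)
Q(z) = 0
m(w, s) = w (m(w, s) = w - 1*0 = w + 0 = w)
(-6 + m(f, -2))**2 = (-6 - 6)**2 = (-12)**2 = 144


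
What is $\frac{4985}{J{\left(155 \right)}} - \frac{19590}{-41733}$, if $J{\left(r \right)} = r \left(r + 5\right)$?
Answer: $\frac{46258067}{68998560} \approx 0.67042$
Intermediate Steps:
$J{\left(r \right)} = r \left(5 + r\right)$
$\frac{4985}{J{\left(155 \right)}} - \frac{19590}{-41733} = \frac{4985}{155 \left(5 + 155\right)} - \frac{19590}{-41733} = \frac{4985}{155 \cdot 160} - - \frac{6530}{13911} = \frac{4985}{24800} + \frac{6530}{13911} = 4985 \cdot \frac{1}{24800} + \frac{6530}{13911} = \frac{997}{4960} + \frac{6530}{13911} = \frac{46258067}{68998560}$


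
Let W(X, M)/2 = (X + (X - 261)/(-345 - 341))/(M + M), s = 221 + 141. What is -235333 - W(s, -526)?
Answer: -84916370157/360836 ≈ -2.3533e+5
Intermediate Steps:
s = 362
W(X, M) = (261/686 + 685*X/686)/M (W(X, M) = 2*((X + (X - 261)/(-345 - 341))/(M + M)) = 2*((X + (-261 + X)/(-686))/((2*M))) = 2*((X + (-261 + X)*(-1/686))*(1/(2*M))) = 2*((X + (261/686 - X/686))*(1/(2*M))) = 2*((261/686 + 685*X/686)*(1/(2*M))) = 2*((261/686 + 685*X/686)/(2*M)) = (261/686 + 685*X/686)/M)
-235333 - W(s, -526) = -235333 - (261 + 685*362)/(686*(-526)) = -235333 - (-1)*(261 + 247970)/(686*526) = -235333 - (-1)*248231/(686*526) = -235333 - 1*(-248231/360836) = -235333 + 248231/360836 = -84916370157/360836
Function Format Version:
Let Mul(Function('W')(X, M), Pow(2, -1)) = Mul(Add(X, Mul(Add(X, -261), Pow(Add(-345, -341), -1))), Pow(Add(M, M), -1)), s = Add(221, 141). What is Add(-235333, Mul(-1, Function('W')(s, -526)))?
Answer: Rational(-84916370157, 360836) ≈ -2.3533e+5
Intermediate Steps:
s = 362
Function('W')(X, M) = Mul(Pow(M, -1), Add(Rational(261, 686), Mul(Rational(685, 686), X))) (Function('W')(X, M) = Mul(2, Mul(Add(X, Mul(Add(X, -261), Pow(Add(-345, -341), -1))), Pow(Add(M, M), -1))) = Mul(2, Mul(Add(X, Mul(Add(-261, X), Pow(-686, -1))), Pow(Mul(2, M), -1))) = Mul(2, Mul(Add(X, Mul(Add(-261, X), Rational(-1, 686))), Mul(Rational(1, 2), Pow(M, -1)))) = Mul(2, Mul(Add(X, Add(Rational(261, 686), Mul(Rational(-1, 686), X))), Mul(Rational(1, 2), Pow(M, -1)))) = Mul(2, Mul(Add(Rational(261, 686), Mul(Rational(685, 686), X)), Mul(Rational(1, 2), Pow(M, -1)))) = Mul(2, Mul(Rational(1, 2), Pow(M, -1), Add(Rational(261, 686), Mul(Rational(685, 686), X)))) = Mul(Pow(M, -1), Add(Rational(261, 686), Mul(Rational(685, 686), X))))
Add(-235333, Mul(-1, Function('W')(s, -526))) = Add(-235333, Mul(-1, Mul(Rational(1, 686), Pow(-526, -1), Add(261, Mul(685, 362))))) = Add(-235333, Mul(-1, Mul(Rational(1, 686), Rational(-1, 526), Add(261, 247970)))) = Add(-235333, Mul(-1, Mul(Rational(1, 686), Rational(-1, 526), 248231))) = Add(-235333, Mul(-1, Rational(-248231, 360836))) = Add(-235333, Rational(248231, 360836)) = Rational(-84916370157, 360836)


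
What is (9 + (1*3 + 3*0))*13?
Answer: 156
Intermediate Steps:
(9 + (1*3 + 3*0))*13 = (9 + (3 + 0))*13 = (9 + 3)*13 = 12*13 = 156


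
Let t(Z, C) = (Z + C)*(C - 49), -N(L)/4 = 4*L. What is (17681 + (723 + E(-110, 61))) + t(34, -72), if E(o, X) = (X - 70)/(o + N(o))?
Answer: 12651097/550 ≈ 23002.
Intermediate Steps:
N(L) = -16*L
t(Z, C) = (-49 + C)*(C + Z) (t(Z, C) = (C + Z)*(-49 + C) = (-49 + C)*(C + Z))
E(o, X) = -(-70 + X)/(15*o) (E(o, X) = (X - 70)/(o - 16*o) = (-70 + X)/((-15*o)) = (-70 + X)*(-1/(15*o)) = -(-70 + X)/(15*o))
(17681 + (723 + E(-110, 61))) + t(34, -72) = (17681 + (723 + (1/15)*(70 - 1*61)/(-110))) + ((-72)² - 49*(-72) - 49*34 - 72*34) = (17681 + (723 + (1/15)*(-1/110)*(70 - 61))) + (5184 + 3528 - 1666 - 2448) = (17681 + (723 + (1/15)*(-1/110)*9)) + 4598 = (17681 + (723 - 3/550)) + 4598 = (17681 + 397647/550) + 4598 = 10122197/550 + 4598 = 12651097/550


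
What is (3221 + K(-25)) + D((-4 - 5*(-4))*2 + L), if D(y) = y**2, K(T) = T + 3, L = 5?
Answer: 4568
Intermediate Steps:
K(T) = 3 + T
(3221 + K(-25)) + D((-4 - 5*(-4))*2 + L) = (3221 + (3 - 25)) + ((-4 - 5*(-4))*2 + 5)**2 = (3221 - 22) + ((-4 + 20)*2 + 5)**2 = 3199 + (16*2 + 5)**2 = 3199 + (32 + 5)**2 = 3199 + 37**2 = 3199 + 1369 = 4568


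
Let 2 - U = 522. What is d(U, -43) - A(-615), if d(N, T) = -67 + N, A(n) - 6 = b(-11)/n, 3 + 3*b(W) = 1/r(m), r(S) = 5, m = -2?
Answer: -5470439/9225 ≈ -593.00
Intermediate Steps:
U = -520 (U = 2 - 1*522 = 2 - 522 = -520)
b(W) = -14/15 (b(W) = -1 + (⅓)/5 = -1 + (⅓)*(⅕) = -1 + 1/15 = -14/15)
A(n) = 6 - 14/(15*n)
d(U, -43) - A(-615) = (-67 - 520) - (6 - 14/15/(-615)) = -587 - (6 - 14/15*(-1/615)) = -587 - (6 + 14/9225) = -587 - 1*55364/9225 = -587 - 55364/9225 = -5470439/9225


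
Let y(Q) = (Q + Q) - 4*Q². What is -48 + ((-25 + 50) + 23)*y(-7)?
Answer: -10128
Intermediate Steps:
y(Q) = -4*Q² + 2*Q (y(Q) = 2*Q - 4*Q² = -4*Q² + 2*Q)
-48 + ((-25 + 50) + 23)*y(-7) = -48 + ((-25 + 50) + 23)*(2*(-7)*(1 - 2*(-7))) = -48 + (25 + 23)*(2*(-7)*(1 + 14)) = -48 + 48*(2*(-7)*15) = -48 + 48*(-210) = -48 - 10080 = -10128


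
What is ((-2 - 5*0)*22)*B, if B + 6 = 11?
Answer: -220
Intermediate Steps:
B = 5 (B = -6 + 11 = 5)
((-2 - 5*0)*22)*B = ((-2 - 5*0)*22)*5 = ((-2 + 0)*22)*5 = -2*22*5 = -44*5 = -220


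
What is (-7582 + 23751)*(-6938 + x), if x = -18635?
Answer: -413489837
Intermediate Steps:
(-7582 + 23751)*(-6938 + x) = (-7582 + 23751)*(-6938 - 18635) = 16169*(-25573) = -413489837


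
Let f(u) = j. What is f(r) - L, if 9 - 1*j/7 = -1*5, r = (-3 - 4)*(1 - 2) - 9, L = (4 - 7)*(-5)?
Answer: 83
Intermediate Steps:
L = 15 (L = -3*(-5) = 15)
r = -2 (r = -7*(-1) - 9 = 7 - 9 = -2)
j = 98 (j = 63 - (-7)*5 = 63 - 7*(-5) = 63 + 35 = 98)
f(u) = 98
f(r) - L = 98 - 1*15 = 98 - 15 = 83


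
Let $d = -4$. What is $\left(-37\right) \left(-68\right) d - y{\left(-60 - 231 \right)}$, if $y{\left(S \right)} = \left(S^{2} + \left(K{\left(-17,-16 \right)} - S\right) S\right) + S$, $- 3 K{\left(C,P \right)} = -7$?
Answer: $-9094$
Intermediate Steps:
$K{\left(C,P \right)} = \frac{7}{3}$ ($K{\left(C,P \right)} = \left(- \frac{1}{3}\right) \left(-7\right) = \frac{7}{3}$)
$y{\left(S \right)} = S + S^{2} + S \left(\frac{7}{3} - S\right)$ ($y{\left(S \right)} = \left(S^{2} + \left(\frac{7}{3} - S\right) S\right) + S = \left(S^{2} + S \left(\frac{7}{3} - S\right)\right) + S = S + S^{2} + S \left(\frac{7}{3} - S\right)$)
$\left(-37\right) \left(-68\right) d - y{\left(-60 - 231 \right)} = \left(-37\right) \left(-68\right) \left(-4\right) - \frac{10 \left(-60 - 231\right)}{3} = 2516 \left(-4\right) - \frac{10 \left(-60 - 231\right)}{3} = -10064 - \frac{10}{3} \left(-291\right) = -10064 - -970 = -10064 + 970 = -9094$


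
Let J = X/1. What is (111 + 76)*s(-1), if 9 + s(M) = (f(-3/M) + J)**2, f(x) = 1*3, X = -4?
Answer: -1496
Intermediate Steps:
J = -4 (J = -4/1 = -4*1 = -4)
f(x) = 3
s(M) = -8 (s(M) = -9 + (3 - 4)**2 = -9 + (-1)**2 = -9 + 1 = -8)
(111 + 76)*s(-1) = (111 + 76)*(-8) = 187*(-8) = -1496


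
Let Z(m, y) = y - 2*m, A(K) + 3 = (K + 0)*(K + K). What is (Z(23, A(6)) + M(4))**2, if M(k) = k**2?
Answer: 1521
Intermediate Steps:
A(K) = -3 + 2*K**2 (A(K) = -3 + (K + 0)*(K + K) = -3 + K*(2*K) = -3 + 2*K**2)
(Z(23, A(6)) + M(4))**2 = (((-3 + 2*6**2) - 2*23) + 4**2)**2 = (((-3 + 2*36) - 46) + 16)**2 = (((-3 + 72) - 46) + 16)**2 = ((69 - 46) + 16)**2 = (23 + 16)**2 = 39**2 = 1521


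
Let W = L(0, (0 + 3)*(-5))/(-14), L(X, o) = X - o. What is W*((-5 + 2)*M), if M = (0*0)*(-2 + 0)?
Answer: 0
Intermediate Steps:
M = 0 (M = 0*(-2) = 0)
W = -15/14 (W = (0 - (0 + 3)*(-5))/(-14) = (0 - 3*(-5))*(-1/14) = (0 - 1*(-15))*(-1/14) = (0 + 15)*(-1/14) = 15*(-1/14) = -15/14 ≈ -1.0714)
W*((-5 + 2)*M) = -15*(-5 + 2)*0/14 = -(-45)*0/14 = -15/14*0 = 0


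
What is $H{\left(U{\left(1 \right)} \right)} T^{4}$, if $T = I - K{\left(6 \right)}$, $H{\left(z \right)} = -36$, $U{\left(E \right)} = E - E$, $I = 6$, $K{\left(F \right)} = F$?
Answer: $0$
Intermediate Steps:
$U{\left(E \right)} = 0$
$T = 0$ ($T = 6 - 6 = 0$)
$H{\left(U{\left(1 \right)} \right)} T^{4} = - 36 \cdot 0^{4} = \left(-36\right) 0 = 0$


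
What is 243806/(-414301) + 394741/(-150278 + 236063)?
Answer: 142626693331/35540811285 ≈ 4.0130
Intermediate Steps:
243806/(-414301) + 394741/(-150278 + 236063) = 243806*(-1/414301) + 394741/85785 = -243806/414301 + 394741*(1/85785) = -243806/414301 + 394741/85785 = 142626693331/35540811285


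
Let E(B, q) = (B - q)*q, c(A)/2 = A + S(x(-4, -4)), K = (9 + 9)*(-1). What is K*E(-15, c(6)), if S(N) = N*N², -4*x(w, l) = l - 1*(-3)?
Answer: 2997225/512 ≈ 5854.0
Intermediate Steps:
K = -18 (K = 18*(-1) = -18)
x(w, l) = -¾ - l/4 (x(w, l) = -(l - 1*(-3))/4 = -(l + 3)/4 = -(3 + l)/4 = -¾ - l/4)
S(N) = N³
c(A) = 1/32 + 2*A (c(A) = 2*(A + (-¾ - ¼*(-4))³) = 2*(A + (-¾ + 1)³) = 2*(A + (¼)³) = 2*(A + 1/64) = 2*(1/64 + A) = 1/32 + 2*A)
E(B, q) = q*(B - q)
K*E(-15, c(6)) = -18*(1/32 + 2*6)*(-15 - (1/32 + 2*6)) = -18*(1/32 + 12)*(-15 - (1/32 + 12)) = -3465*(-15 - 1*385/32)/16 = -3465*(-15 - 385/32)/16 = -3465*(-865)/(16*32) = -18*(-333025/1024) = 2997225/512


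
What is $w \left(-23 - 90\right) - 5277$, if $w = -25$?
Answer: $-2452$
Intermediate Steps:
$w \left(-23 - 90\right) - 5277 = - 25 \left(-23 - 90\right) - 5277 = \left(-25\right) \left(-113\right) - 5277 = 2825 - 5277 = -2452$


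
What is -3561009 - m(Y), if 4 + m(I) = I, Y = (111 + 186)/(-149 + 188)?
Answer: -46293164/13 ≈ -3.5610e+6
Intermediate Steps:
Y = 99/13 (Y = 297/39 = 297*(1/39) = 99/13 ≈ 7.6154)
m(I) = -4 + I
-3561009 - m(Y) = -3561009 - (-4 + 99/13) = -3561009 - 1*47/13 = -3561009 - 47/13 = -46293164/13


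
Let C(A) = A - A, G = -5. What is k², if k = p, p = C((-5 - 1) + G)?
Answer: 0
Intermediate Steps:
C(A) = 0
p = 0
k = 0
k² = 0² = 0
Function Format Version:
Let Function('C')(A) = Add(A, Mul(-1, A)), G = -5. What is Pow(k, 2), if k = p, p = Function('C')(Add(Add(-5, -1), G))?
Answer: 0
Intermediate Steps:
Function('C')(A) = 0
p = 0
k = 0
Pow(k, 2) = Pow(0, 2) = 0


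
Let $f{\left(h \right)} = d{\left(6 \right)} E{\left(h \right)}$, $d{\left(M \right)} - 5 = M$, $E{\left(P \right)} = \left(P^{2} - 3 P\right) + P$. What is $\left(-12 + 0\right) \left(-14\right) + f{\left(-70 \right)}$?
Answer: $55608$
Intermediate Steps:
$E{\left(P \right)} = P^{2} - 2 P$
$d{\left(M \right)} = 5 + M$
$f{\left(h \right)} = 11 h \left(-2 + h\right)$ ($f{\left(h \right)} = \left(5 + 6\right) h \left(-2 + h\right) = 11 h \left(-2 + h\right)$)
$\left(-12 + 0\right) \left(-14\right) + f{\left(-70 \right)} = \left(-12 + 0\right) \left(-14\right) + 11 \left(-70\right) \left(-2 - 70\right) = \left(-12\right) \left(-14\right) + 11 \left(-70\right) \left(-72\right) = 168 + 55440 = 55608$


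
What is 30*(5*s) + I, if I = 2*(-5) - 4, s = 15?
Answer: 2236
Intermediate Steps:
I = -14 (I = -10 - 4 = -14)
30*(5*s) + I = 30*(5*15) - 14 = 30*75 - 14 = 2250 - 14 = 2236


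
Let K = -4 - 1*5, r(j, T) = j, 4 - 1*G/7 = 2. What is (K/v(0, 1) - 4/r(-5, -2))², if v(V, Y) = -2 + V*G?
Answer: 2809/100 ≈ 28.090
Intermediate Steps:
G = 14 (G = 28 - 7*2 = 28 - 14 = 14)
v(V, Y) = -2 + 14*V (v(V, Y) = -2 + V*14 = -2 + 14*V)
K = -9 (K = -4 - 5 = -9)
(K/v(0, 1) - 4/r(-5, -2))² = (-9/(-2 + 14*0) - 4/(-5))² = (-9/(-2 + 0) - 4*(-⅕))² = (-9/(-2) + ⅘)² = (-9*(-½) + ⅘)² = (9/2 + ⅘)² = (53/10)² = 2809/100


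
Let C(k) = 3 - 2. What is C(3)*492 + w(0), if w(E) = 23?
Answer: 515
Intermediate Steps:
C(k) = 1
C(3)*492 + w(0) = 1*492 + 23 = 492 + 23 = 515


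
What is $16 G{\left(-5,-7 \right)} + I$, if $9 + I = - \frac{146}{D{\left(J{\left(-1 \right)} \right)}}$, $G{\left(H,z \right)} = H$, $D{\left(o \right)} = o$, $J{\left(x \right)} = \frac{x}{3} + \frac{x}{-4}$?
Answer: $1663$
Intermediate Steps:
$J{\left(x \right)} = \frac{x}{12}$ ($J{\left(x \right)} = x \frac{1}{3} + x \left(- \frac{1}{4}\right) = \frac{x}{3} - \frac{x}{4} = \frac{x}{12}$)
$I = 1743$ ($I = -9 - \frac{146}{\frac{1}{12} \left(-1\right)} = -9 - \frac{146}{- \frac{1}{12}} = -9 - -1752 = -9 + 1752 = 1743$)
$16 G{\left(-5,-7 \right)} + I = 16 \left(-5\right) + 1743 = -80 + 1743 = 1663$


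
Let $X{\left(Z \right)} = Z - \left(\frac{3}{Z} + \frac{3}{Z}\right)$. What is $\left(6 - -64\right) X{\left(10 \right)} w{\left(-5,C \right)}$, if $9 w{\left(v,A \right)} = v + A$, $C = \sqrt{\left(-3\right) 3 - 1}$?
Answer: $- \frac{3290}{9} + \frac{658 i \sqrt{10}}{9} \approx -365.56 + 231.2 i$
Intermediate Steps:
$X{\left(Z \right)} = Z - \frac{6}{Z}$
$C = i \sqrt{10}$ ($C = \sqrt{-9 - 1} = \sqrt{-10} = i \sqrt{10} \approx 3.1623 i$)
$w{\left(v,A \right)} = \frac{A}{9} + \frac{v}{9}$ ($w{\left(v,A \right)} = \frac{v + A}{9} = \frac{A + v}{9} = \frac{A}{9} + \frac{v}{9}$)
$\left(6 - -64\right) X{\left(10 \right)} w{\left(-5,C \right)} = \left(6 - -64\right) \left(10 - \frac{6}{10}\right) \left(\frac{i \sqrt{10}}{9} + \frac{1}{9} \left(-5\right)\right) = \left(6 + 64\right) \left(10 - \frac{3}{5}\right) \left(\frac{i \sqrt{10}}{9} - \frac{5}{9}\right) = 70 \left(10 - \frac{3}{5}\right) \left(- \frac{5}{9} + \frac{i \sqrt{10}}{9}\right) = 70 \cdot \frac{47}{5} \left(- \frac{5}{9} + \frac{i \sqrt{10}}{9}\right) = 658 \left(- \frac{5}{9} + \frac{i \sqrt{10}}{9}\right) = - \frac{3290}{9} + \frac{658 i \sqrt{10}}{9}$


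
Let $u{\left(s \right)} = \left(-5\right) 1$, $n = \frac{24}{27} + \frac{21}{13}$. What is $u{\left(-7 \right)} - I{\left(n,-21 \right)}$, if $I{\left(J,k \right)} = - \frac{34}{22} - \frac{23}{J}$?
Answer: $\frac{18467}{3223} \approx 5.7298$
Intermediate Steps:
$n = \frac{293}{117}$ ($n = 24 \cdot \frac{1}{27} + 21 \cdot \frac{1}{13} = \frac{8}{9} + \frac{21}{13} = \frac{293}{117} \approx 2.5043$)
$u{\left(s \right)} = -5$
$I{\left(J,k \right)} = - \frac{17}{11} - \frac{23}{J}$ ($I{\left(J,k \right)} = \left(-34\right) \frac{1}{22} - \frac{23}{J} = - \frac{17}{11} - \frac{23}{J}$)
$u{\left(-7 \right)} - I{\left(n,-21 \right)} = -5 - \left(- \frac{17}{11} - \frac{23}{\frac{293}{117}}\right) = -5 - \left(- \frac{17}{11} - \frac{2691}{293}\right) = -5 - - \frac{34582}{3223} = -5 + \frac{34582}{3223} = \frac{18467}{3223}$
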